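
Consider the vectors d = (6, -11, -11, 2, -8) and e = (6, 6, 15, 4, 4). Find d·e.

-219

d · e = 6·6 + (-11)·6 + (-11)·15 + 2·4 + (-8)·4 = 36 - 66 - 165 + 8 - 32 = -219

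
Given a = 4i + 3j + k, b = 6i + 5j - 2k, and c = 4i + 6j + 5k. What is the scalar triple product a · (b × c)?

50

b × c:
i: 5·5 - (-2)·6 = 25 - (-12) = 37
j: (-2)·4 - 6·5 = -8 - 30 = -38
k: 6·6 - 5·4 = 36 - 20 = 16
b × c = (37, -38, 16)
a · (b × c) = 4·37 + 3·(-38) + 1·16 = 148 - 114 + 16 = 50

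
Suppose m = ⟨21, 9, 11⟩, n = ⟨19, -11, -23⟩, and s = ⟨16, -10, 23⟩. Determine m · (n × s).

-17542

n × s:
i: (-11)·23 - (-23)·(-10) = -253 - 230 = -483
j: (-23)·16 - 19·23 = -368 - 437 = -805
k: 19·(-10) - (-11)·16 = -190 - (-176) = -14
n × s = (-483, -805, -14)
m · (n × s) = 21·(-483) + 9·(-805) + 11·(-14) = -10143 - 7245 - 154 = -17542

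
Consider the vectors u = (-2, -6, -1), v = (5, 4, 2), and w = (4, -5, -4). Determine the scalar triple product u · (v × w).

v × w:
i: 4·(-4) - 2·(-5) = -16 - (-10) = -6
j: 2·4 - 5·(-4) = 8 - (-20) = 28
k: 5·(-5) - 4·4 = -25 - 16 = -41
v × w = (-6, 28, -41)
u · (v × w) = (-2)·(-6) + (-6)·28 + (-1)·(-41) = 12 - 168 + 41 = -115

-115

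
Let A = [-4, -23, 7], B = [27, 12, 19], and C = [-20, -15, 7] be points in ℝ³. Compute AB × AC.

AB = (31, 35, 12)
AC = (-16, 8, 0)
i: 35·0 - 12·8 = 0 - 96 = -96
j: 12·(-16) - 31·0 = -192 - 0 = -192
k: 31·8 - 35·(-16) = 248 - (-560) = 808
AB × AC = (-96, -192, 808)

(-96, -192, 808)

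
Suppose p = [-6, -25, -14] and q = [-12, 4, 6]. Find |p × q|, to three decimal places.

i: (-25)·6 - (-14)·4 = -150 - (-56) = -94
j: (-14)·(-12) - (-6)·6 = 168 - (-36) = 204
k: (-6)·4 - (-25)·(-12) = -24 - 300 = -324
p × q = (-94, 204, -324)
|p × q| = √((-94)² + 204² + (-324)²) = √155428 ≈ 394.2436

394.244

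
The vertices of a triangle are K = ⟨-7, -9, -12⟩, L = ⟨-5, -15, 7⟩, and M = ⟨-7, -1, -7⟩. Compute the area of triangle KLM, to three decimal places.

KL = (2, -6, 19),  KM = (0, 8, 5)
i: (-6)·5 - 19·8 = -30 - 152 = -182
j: 19·0 - 2·5 = 0 - 10 = -10
k: 2·8 - (-6)·0 = 16 - 0 = 16
KL × KM = (-182, -10, 16)
|KL × KM| = √33480 ≈ 182.9754
area = ½ · 182.9754 ≈ 91.488

91.488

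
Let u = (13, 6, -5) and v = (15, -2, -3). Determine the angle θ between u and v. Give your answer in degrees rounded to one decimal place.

u · v = 13·15 + 6·(-2) + (-5)·(-3) = 195 - 12 + 15 = 198
|u|² = 169 + 36 + 25 = 230,  |u| = √230 ≈ 15.165751
|v|² = 225 + 4 + 9 = 238,  |v| = √238 ≈ 15.427249
cos θ = 198 / (15.165751 · 15.427249) ≈ 0.84628
θ = arccos(0.84628) ≈ 32.2°

32.2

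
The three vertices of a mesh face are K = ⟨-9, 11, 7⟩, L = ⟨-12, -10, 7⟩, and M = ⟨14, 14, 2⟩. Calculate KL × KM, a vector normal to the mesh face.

KL = (-3, -21, 0)
KM = (23, 3, -5)
i: (-21)·(-5) - 0·3 = 105 - 0 = 105
j: 0·23 - (-3)·(-5) = 0 - 15 = -15
k: (-3)·3 - (-21)·23 = -9 - (-483) = 474
KL × KM = (105, -15, 474)

(105, -15, 474)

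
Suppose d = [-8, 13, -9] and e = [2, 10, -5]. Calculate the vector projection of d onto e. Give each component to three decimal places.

(2.465, 12.326, -6.163)

d · e = (-8)·2 + 13·10 + (-9)·(-5) = -16 + 130 + 45 = 159
|e|² = 4 + 100 + 25 = 129
proj_e d = (159/129) · (2, 10, -5) ≈ (2.465, 12.326, -6.163)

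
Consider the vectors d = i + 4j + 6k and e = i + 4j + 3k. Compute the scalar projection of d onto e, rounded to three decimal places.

6.864

d · e = 1·1 + 4·4 + 6·3 = 1 + 16 + 18 = 35
|e| = √(1 + 16 + 9) = √26 ≈ 5.0990
comp_e d = 35 / √26 ≈ 6.864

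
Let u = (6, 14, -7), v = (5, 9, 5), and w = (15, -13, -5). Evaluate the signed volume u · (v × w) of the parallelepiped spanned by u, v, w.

v × w:
i: 9·(-5) - 5·(-13) = -45 - (-65) = 20
j: 5·15 - 5·(-5) = 75 - (-25) = 100
k: 5·(-13) - 9·15 = -65 - 135 = -200
v × w = (20, 100, -200)
u · (v × w) = 6·20 + 14·100 + (-7)·(-200) = 120 + 1400 + 1400 = 2920

2920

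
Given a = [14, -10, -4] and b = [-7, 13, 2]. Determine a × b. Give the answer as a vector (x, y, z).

(32, 0, 112)

i: (-10)·2 - (-4)·13 = -20 - (-52) = 32
j: (-4)·(-7) - 14·2 = 28 - 28 = 0
k: 14·13 - (-10)·(-7) = 182 - 70 = 112
a × b = (32, 0, 112)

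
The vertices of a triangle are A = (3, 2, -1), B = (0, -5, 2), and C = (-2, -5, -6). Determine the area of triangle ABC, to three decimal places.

32.527

AB = (-3, -7, 3),  AC = (-5, -7, -5)
i: (-7)·(-5) - 3·(-7) = 35 - (-21) = 56
j: 3·(-5) - (-3)·(-5) = -15 - 15 = -30
k: (-3)·(-7) - (-7)·(-5) = 21 - 35 = -14
AB × AC = (56, -30, -14)
|AB × AC| = √4232 ≈ 65.0538
area = ½ · 65.0538 ≈ 32.527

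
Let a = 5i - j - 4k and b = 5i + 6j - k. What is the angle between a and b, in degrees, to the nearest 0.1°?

a · b = 5·5 + (-1)·6 + (-4)·(-1) = 25 - 6 + 4 = 23
|a|² = 25 + 1 + 16 = 42,  |a| = √42 ≈ 6.480741
|b|² = 25 + 36 + 1 = 62,  |b| = √62 ≈ 7.874008
cos θ = 23 / (6.480741 · 7.874008) ≈ 0.45072
θ = arccos(0.45072) ≈ 63.2°

63.2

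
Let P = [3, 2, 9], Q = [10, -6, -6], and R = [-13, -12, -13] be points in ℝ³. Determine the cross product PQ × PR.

PQ = (7, -8, -15)
PR = (-16, -14, -22)
i: (-8)·(-22) - (-15)·(-14) = 176 - 210 = -34
j: (-15)·(-16) - 7·(-22) = 240 - (-154) = 394
k: 7·(-14) - (-8)·(-16) = -98 - 128 = -226
PQ × PR = (-34, 394, -226)

(-34, 394, -226)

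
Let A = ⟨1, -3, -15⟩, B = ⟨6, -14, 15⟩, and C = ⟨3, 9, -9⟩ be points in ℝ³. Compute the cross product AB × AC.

(-426, 30, 82)

AB = (5, -11, 30)
AC = (2, 12, 6)
i: (-11)·6 - 30·12 = -66 - 360 = -426
j: 30·2 - 5·6 = 60 - 30 = 30
k: 5·12 - (-11)·2 = 60 - (-22) = 82
AB × AC = (-426, 30, 82)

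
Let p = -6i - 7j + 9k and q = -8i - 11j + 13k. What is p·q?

p · q = (-6)·(-8) + (-7)·(-11) + 9·13 = 48 + 77 + 117 = 242

242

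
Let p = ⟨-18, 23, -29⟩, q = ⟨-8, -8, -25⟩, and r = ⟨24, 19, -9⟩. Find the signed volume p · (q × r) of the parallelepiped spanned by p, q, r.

q × r:
i: (-8)·(-9) - (-25)·19 = 72 - (-475) = 547
j: (-25)·24 - (-8)·(-9) = -600 - 72 = -672
k: (-8)·19 - (-8)·24 = -152 - (-192) = 40
q × r = (547, -672, 40)
p · (q × r) = (-18)·547 + 23·(-672) + (-29)·40 = -9846 - 15456 - 1160 = -26462

-26462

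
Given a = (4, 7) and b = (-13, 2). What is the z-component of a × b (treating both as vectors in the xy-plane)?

99

4·2 - 7·(-13) = 8 - (-91) = 99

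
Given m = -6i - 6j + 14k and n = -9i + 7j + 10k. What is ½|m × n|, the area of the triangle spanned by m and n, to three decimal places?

i: (-6)·10 - 14·7 = -60 - 98 = -158
j: 14·(-9) - (-6)·10 = -126 - (-60) = -66
k: (-6)·7 - (-6)·(-9) = -42 - 54 = -96
m × n = (-158, -66, -96)
|m × n| = √((-158)² + (-66)² + (-96)²) = √38536 ≈ 196.3059
area = ½ · 196.3059 ≈ 98.153

98.153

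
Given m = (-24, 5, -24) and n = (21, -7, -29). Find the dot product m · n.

157

m · n = (-24)·21 + 5·(-7) + (-24)·(-29) = -504 - 35 + 696 = 157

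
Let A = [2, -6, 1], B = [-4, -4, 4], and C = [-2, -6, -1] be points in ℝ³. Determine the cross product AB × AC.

AB = (-6, 2, 3)
AC = (-4, 0, -2)
i: 2·(-2) - 3·0 = -4 - 0 = -4
j: 3·(-4) - (-6)·(-2) = -12 - 12 = -24
k: (-6)·0 - 2·(-4) = 0 - (-8) = 8
AB × AC = (-4, -24, 8)

(-4, -24, 8)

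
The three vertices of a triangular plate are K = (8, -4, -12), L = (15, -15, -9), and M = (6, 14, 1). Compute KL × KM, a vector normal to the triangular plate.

KL = (7, -11, 3)
KM = (-2, 18, 13)
i: (-11)·13 - 3·18 = -143 - 54 = -197
j: 3·(-2) - 7·13 = -6 - 91 = -97
k: 7·18 - (-11)·(-2) = 126 - 22 = 104
KL × KM = (-197, -97, 104)

(-197, -97, 104)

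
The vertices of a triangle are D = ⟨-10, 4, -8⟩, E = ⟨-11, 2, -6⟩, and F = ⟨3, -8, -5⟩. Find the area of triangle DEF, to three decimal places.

DE = (-1, -2, 2),  DF = (13, -12, 3)
i: (-2)·3 - 2·(-12) = -6 - (-24) = 18
j: 2·13 - (-1)·3 = 26 - (-3) = 29
k: (-1)·(-12) - (-2)·13 = 12 - (-26) = 38
DE × DF = (18, 29, 38)
|DE × DF| = √2609 ≈ 51.0784
area = ½ · 51.0784 ≈ 25.539

25.539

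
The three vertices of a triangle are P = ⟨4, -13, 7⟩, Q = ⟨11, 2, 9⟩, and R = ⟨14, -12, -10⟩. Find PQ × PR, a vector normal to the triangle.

PQ = (7, 15, 2)
PR = (10, 1, -17)
i: 15·(-17) - 2·1 = -255 - 2 = -257
j: 2·10 - 7·(-17) = 20 - (-119) = 139
k: 7·1 - 15·10 = 7 - 150 = -143
PQ × PR = (-257, 139, -143)

(-257, 139, -143)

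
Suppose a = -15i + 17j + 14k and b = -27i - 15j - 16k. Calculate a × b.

i: 17·(-16) - 14·(-15) = -272 - (-210) = -62
j: 14·(-27) - (-15)·(-16) = -378 - 240 = -618
k: (-15)·(-15) - 17·(-27) = 225 - (-459) = 684
a × b = (-62, -618, 684)

(-62, -618, 684)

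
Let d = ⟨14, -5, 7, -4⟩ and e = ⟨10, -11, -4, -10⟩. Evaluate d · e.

207

d · e = 14·10 + (-5)·(-11) + 7·(-4) + (-4)·(-10) = 140 + 55 - 28 + 40 = 207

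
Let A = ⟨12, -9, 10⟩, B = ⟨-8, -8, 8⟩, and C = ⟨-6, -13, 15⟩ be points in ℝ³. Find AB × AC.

AB = (-20, 1, -2)
AC = (-18, -4, 5)
i: 1·5 - (-2)·(-4) = 5 - 8 = -3
j: (-2)·(-18) - (-20)·5 = 36 - (-100) = 136
k: (-20)·(-4) - 1·(-18) = 80 - (-18) = 98
AB × AC = (-3, 136, 98)

(-3, 136, 98)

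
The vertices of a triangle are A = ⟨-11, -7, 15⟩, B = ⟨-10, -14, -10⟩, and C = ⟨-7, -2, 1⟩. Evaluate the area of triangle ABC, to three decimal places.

120.638

AB = (1, -7, -25),  AC = (4, 5, -14)
i: (-7)·(-14) - (-25)·5 = 98 - (-125) = 223
j: (-25)·4 - 1·(-14) = -100 - (-14) = -86
k: 1·5 - (-7)·4 = 5 - (-28) = 33
AB × AC = (223, -86, 33)
|AB × AC| = √58214 ≈ 241.2758
area = ½ · 241.2758 ≈ 120.638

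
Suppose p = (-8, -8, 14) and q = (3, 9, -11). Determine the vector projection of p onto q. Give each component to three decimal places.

(-3.555, -10.664, 13.033)

p · q = (-8)·3 + (-8)·9 + 14·(-11) = -24 - 72 - 154 = -250
|q|² = 9 + 81 + 121 = 211
proj_q p = (-250/211) · (3, 9, -11) ≈ (-3.555, -10.664, 13.033)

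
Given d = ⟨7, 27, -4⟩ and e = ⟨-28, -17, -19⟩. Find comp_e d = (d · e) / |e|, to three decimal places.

-15.290

d · e = 7·(-28) + 27·(-17) + (-4)·(-19) = -196 - 459 + 76 = -579
|e| = √(784 + 289 + 361) = √1434 ≈ 37.8682
comp_e d = -579 / √1434 ≈ -15.290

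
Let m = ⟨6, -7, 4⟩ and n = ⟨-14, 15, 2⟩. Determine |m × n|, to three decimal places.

i: (-7)·2 - 4·15 = -14 - 60 = -74
j: 4·(-14) - 6·2 = -56 - 12 = -68
k: 6·15 - (-7)·(-14) = 90 - 98 = -8
m × n = (-74, -68, -8)
|m × n| = √((-74)² + (-68)² + (-8)²) = √10164 ≈ 100.8167

100.817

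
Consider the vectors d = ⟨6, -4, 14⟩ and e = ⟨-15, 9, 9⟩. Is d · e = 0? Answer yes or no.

yes

d · e = 6·(-15) + (-4)·9 + 14·9 = -90 - 36 + 126 = 0
Zero, so the vectors are orthogonal.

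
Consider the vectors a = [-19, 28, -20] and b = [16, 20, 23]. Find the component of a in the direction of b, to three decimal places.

-5.926

a · b = (-19)·16 + 28·20 + (-20)·23 = -304 + 560 - 460 = -204
|b| = √(256 + 400 + 529) = √1185 ≈ 34.4238
comp_b a = -204 / √1185 ≈ -5.926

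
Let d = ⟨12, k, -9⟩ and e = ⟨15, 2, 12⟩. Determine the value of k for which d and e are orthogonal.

-36

d · e = 12·15 + k·2 + (-9)·12 = 72 + 2k
Set equal to 0: 2k = -72, so k = -36.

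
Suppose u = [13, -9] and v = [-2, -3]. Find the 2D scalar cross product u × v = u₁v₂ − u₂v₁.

-57

13·(-3) - (-9)·(-2) = -39 - 18 = -57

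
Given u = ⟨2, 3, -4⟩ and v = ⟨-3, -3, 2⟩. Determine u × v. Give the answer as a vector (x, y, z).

(-6, 8, 3)

i: 3·2 - (-4)·(-3) = 6 - 12 = -6
j: (-4)·(-3) - 2·2 = 12 - 4 = 8
k: 2·(-3) - 3·(-3) = -6 - (-9) = 3
u × v = (-6, 8, 3)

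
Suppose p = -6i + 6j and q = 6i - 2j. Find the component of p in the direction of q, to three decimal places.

p · q = (-6)·6 + 6·(-2) = -36 - 12 = -48
|q| = √(36 + 4) = √40 ≈ 6.3246
comp_q p = -48 / √40 ≈ -7.589

-7.589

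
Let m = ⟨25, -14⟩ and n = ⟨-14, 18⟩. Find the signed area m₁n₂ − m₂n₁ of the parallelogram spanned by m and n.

25·18 - (-14)·(-14) = 450 - 196 = 254

254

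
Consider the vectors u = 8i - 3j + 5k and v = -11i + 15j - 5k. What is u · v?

-158

u · v = 8·(-11) + (-3)·15 + 5·(-5) = -88 - 45 - 25 = -158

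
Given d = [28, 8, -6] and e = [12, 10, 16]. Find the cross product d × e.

i: 8·16 - (-6)·10 = 128 - (-60) = 188
j: (-6)·12 - 28·16 = -72 - 448 = -520
k: 28·10 - 8·12 = 280 - 96 = 184
d × e = (188, -520, 184)

(188, -520, 184)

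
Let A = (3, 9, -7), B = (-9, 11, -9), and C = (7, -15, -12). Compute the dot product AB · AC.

-86

AB = B − A = (-12, 2, -2)
AC = C − A = (4, -24, -5)
AB · AC = (-12)·4 + 2·(-24) + (-2)·(-5) = -48 - 48 + 10 = -86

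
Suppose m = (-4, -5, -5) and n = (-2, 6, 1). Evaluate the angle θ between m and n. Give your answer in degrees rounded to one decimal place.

121.3

m · n = (-4)·(-2) + (-5)·6 + (-5)·1 = 8 - 30 - 5 = -27
|m|² = 16 + 25 + 25 = 66,  |m| = √66 ≈ 8.124038
|n|² = 4 + 36 + 1 = 41,  |n| = √41 ≈ 6.403124
cos θ = -27 / (8.124038 · 6.403124) ≈ -0.51904
θ = arccos(-0.51904) ≈ 121.3°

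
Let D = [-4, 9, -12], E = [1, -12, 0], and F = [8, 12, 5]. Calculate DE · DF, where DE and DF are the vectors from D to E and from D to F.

201

DE = E − D = (5, -21, 12)
DF = F − D = (12, 3, 17)
DE · DF = 5·12 + (-21)·3 + 12·17 = 60 - 63 + 204 = 201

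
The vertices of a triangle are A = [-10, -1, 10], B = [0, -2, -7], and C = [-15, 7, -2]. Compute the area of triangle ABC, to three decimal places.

131.865

AB = (10, -1, -17),  AC = (-5, 8, -12)
i: (-1)·(-12) - (-17)·8 = 12 - (-136) = 148
j: (-17)·(-5) - 10·(-12) = 85 - (-120) = 205
k: 10·8 - (-1)·(-5) = 80 - 5 = 75
AB × AC = (148, 205, 75)
|AB × AC| = √69554 ≈ 263.7309
area = ½ · 263.7309 ≈ 131.865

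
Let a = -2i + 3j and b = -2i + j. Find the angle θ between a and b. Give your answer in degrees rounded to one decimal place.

a · b = (-2)·(-2) + 3·1 = 4 + 3 = 7
|a|² = 4 + 9 = 13,  |a| = √13 ≈ 3.605551
|b|² = 4 + 1 = 5,  |b| = √5 ≈ 2.236068
cos θ = 7 / (3.605551 · 2.236068) ≈ 0.86824
θ = arccos(0.86824) ≈ 29.7°

29.7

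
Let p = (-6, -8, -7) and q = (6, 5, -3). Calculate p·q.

p · q = (-6)·6 + (-8)·5 + (-7)·(-3) = -36 - 40 + 21 = -55

-55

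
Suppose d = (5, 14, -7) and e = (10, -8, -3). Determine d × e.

(-98, -55, -180)

i: 14·(-3) - (-7)·(-8) = -42 - 56 = -98
j: (-7)·10 - 5·(-3) = -70 - (-15) = -55
k: 5·(-8) - 14·10 = -40 - 140 = -180
d × e = (-98, -55, -180)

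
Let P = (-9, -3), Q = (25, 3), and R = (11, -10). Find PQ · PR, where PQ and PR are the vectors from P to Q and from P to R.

PQ = Q − P = (34, 6)
PR = R − P = (20, -7)
PQ · PR = 34·20 + 6·(-7) = 680 - 42 = 638

638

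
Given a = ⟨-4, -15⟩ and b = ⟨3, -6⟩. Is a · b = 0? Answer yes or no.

a · b = (-4)·3 + (-15)·(-6) = -12 + 90 = 78
Nonzero, so the vectors are not orthogonal.

no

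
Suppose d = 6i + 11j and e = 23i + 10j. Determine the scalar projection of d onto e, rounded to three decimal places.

9.888

d · e = 6·23 + 11·10 = 138 + 110 = 248
|e| = √(529 + 100) = √629 ≈ 25.0799
comp_e d = 248 / √629 ≈ 9.888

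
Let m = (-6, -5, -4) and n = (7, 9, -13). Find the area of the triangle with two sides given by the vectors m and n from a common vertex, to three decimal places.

i: (-5)·(-13) - (-4)·9 = 65 - (-36) = 101
j: (-4)·7 - (-6)·(-13) = -28 - 78 = -106
k: (-6)·9 - (-5)·7 = -54 - (-35) = -19
m × n = (101, -106, -19)
|m × n| = √(101² + (-106)² + (-19)²) = √21798 ≈ 147.6415
area = ½ · 147.6415 ≈ 73.821

73.821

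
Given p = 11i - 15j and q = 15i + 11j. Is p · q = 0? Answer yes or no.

yes

p · q = 11·15 + (-15)·11 = 165 - 165 = 0
Zero, so the vectors are orthogonal.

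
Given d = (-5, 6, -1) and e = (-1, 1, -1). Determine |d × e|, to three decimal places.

i: 6·(-1) - (-1)·1 = -6 - (-1) = -5
j: (-1)·(-1) - (-5)·(-1) = 1 - 5 = -4
k: (-5)·1 - 6·(-1) = -5 - (-6) = 1
d × e = (-5, -4, 1)
|d × e| = √((-5)² + (-4)² + 1²) = √42 ≈ 6.4807

6.481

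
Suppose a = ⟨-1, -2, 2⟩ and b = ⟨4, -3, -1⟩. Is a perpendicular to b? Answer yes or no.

a · b = (-1)·4 + (-2)·(-3) + 2·(-1) = -4 + 6 - 2 = 0
Zero, so the vectors are orthogonal.

yes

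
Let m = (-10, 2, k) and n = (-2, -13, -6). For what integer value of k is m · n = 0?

-1

m · n = (-10)·(-2) + 2·(-13) + k·(-6) = -6 - 6k
Set equal to 0: -6k = 6, so k = -1.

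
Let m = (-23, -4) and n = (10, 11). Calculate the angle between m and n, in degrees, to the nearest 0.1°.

m · n = (-23)·10 + (-4)·11 = -230 - 44 = -274
|m|² = 529 + 16 = 545,  |m| = √545 ≈ 23.345235
|n|² = 100 + 121 = 221,  |n| = √221 ≈ 14.866069
cos θ = -274 / (23.345235 · 14.866069) ≈ -0.78951
θ = arccos(-0.78951) ≈ 142.1°

142.1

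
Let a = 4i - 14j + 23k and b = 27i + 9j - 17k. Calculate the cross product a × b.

(31, 689, 414)

i: (-14)·(-17) - 23·9 = 238 - 207 = 31
j: 23·27 - 4·(-17) = 621 - (-68) = 689
k: 4·9 - (-14)·27 = 36 - (-378) = 414
a × b = (31, 689, 414)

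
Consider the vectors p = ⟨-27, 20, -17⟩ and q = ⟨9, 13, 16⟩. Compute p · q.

p · q = (-27)·9 + 20·13 + (-17)·16 = -243 + 260 - 272 = -255

-255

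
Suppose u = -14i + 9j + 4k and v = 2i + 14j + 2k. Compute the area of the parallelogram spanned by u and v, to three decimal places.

i: 9·2 - 4·14 = 18 - 56 = -38
j: 4·2 - (-14)·2 = 8 - (-28) = 36
k: (-14)·14 - 9·2 = -196 - 18 = -214
u × v = (-38, 36, -214)
|u × v| = √((-38)² + 36² + (-214)²) = √48536 ≈ 220.3089

220.309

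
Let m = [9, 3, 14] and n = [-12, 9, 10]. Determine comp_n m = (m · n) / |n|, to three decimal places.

3.273

m · n = 9·(-12) + 3·9 + 14·10 = -108 + 27 + 140 = 59
|n| = √(144 + 81 + 100) = √325 ≈ 18.0278
comp_n m = 59 / √325 ≈ 3.273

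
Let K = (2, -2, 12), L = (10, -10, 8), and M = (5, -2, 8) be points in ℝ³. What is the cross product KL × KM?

KL = (8, -8, -4)
KM = (3, 0, -4)
i: (-8)·(-4) - (-4)·0 = 32 - 0 = 32
j: (-4)·3 - 8·(-4) = -12 - (-32) = 20
k: 8·0 - (-8)·3 = 0 - (-24) = 24
KL × KM = (32, 20, 24)

(32, 20, 24)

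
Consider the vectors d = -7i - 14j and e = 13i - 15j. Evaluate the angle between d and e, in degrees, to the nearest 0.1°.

d · e = (-7)·13 + (-14)·(-15) = -91 + 210 = 119
|d|² = 49 + 196 = 245,  |d| = √245 ≈ 15.652476
|e|² = 169 + 225 = 394,  |e| = √394 ≈ 19.849433
cos θ = 119 / (15.652476 · 19.849433) ≈ 0.38302
θ = arccos(0.38302) ≈ 67.5°

67.5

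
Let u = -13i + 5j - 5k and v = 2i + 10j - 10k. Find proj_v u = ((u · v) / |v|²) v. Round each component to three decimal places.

u · v = (-13)·2 + 5·10 + (-5)·(-10) = -26 + 50 + 50 = 74
|v|² = 4 + 100 + 100 = 204
proj_v u = (74/204) · (2, 10, -10) ≈ (0.725, 3.627, -3.627)

(0.725, 3.627, -3.627)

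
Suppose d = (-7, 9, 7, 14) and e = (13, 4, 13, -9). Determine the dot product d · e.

d · e = (-7)·13 + 9·4 + 7·13 + 14·(-9) = -91 + 36 + 91 - 126 = -90

-90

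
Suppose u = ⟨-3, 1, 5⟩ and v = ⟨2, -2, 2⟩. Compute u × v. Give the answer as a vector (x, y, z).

i: 1·2 - 5·(-2) = 2 - (-10) = 12
j: 5·2 - (-3)·2 = 10 - (-6) = 16
k: (-3)·(-2) - 1·2 = 6 - 2 = 4
u × v = (12, 16, 4)

(12, 16, 4)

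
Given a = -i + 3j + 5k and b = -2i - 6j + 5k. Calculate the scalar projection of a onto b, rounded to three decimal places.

a · b = (-1)·(-2) + 3·(-6) + 5·5 = 2 - 18 + 25 = 9
|b| = √(4 + 36 + 25) = √65 ≈ 8.0623
comp_b a = 9 / √65 ≈ 1.116

1.116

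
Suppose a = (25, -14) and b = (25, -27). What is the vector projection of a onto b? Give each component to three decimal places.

(18.519, -20.001)

a · b = 25·25 + (-14)·(-27) = 625 + 378 = 1003
|b|² = 625 + 729 = 1354
proj_b a = (1003/1354) · (25, -27) ≈ (18.519, -20.001)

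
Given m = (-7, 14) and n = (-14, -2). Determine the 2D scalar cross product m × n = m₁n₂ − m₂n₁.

(-7)·(-2) - 14·(-14) = 14 - (-196) = 210

210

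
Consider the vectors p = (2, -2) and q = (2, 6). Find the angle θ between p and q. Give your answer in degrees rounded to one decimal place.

p · q = 2·2 + (-2)·6 = 4 - 12 = -8
|p|² = 4 + 4 = 8,  |p| = √8 ≈ 2.828427
|q|² = 4 + 36 = 40,  |q| = √40 ≈ 6.324555
cos θ = -8 / (2.828427 · 6.324555) ≈ -0.44721
θ = arccos(-0.44721) ≈ 116.6°

116.6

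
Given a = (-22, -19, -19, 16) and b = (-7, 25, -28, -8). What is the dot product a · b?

83

a · b = (-22)·(-7) + (-19)·25 + (-19)·(-28) + 16·(-8) = 154 - 475 + 532 - 128 = 83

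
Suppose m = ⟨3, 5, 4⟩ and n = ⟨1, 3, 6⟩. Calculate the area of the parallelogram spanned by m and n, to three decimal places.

i: 5·6 - 4·3 = 30 - 12 = 18
j: 4·1 - 3·6 = 4 - 18 = -14
k: 3·3 - 5·1 = 9 - 5 = 4
m × n = (18, -14, 4)
|m × n| = √(18² + (-14)² + 4²) = √536 ≈ 23.1517

23.152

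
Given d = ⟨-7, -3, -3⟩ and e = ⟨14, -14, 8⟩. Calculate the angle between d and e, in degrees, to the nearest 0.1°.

117.2

d · e = (-7)·14 + (-3)·(-14) + (-3)·8 = -98 + 42 - 24 = -80
|d|² = 49 + 9 + 9 = 67,  |d| = √67 ≈ 8.185353
|e|² = 196 + 196 + 64 = 456,  |e| = √456 ≈ 21.354157
cos θ = -80 / (8.185353 · 21.354157) ≈ -0.45769
θ = arccos(-0.45769) ≈ 117.2°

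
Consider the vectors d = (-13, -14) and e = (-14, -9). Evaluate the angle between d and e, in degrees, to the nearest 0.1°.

14.4

d · e = (-13)·(-14) + (-14)·(-9) = 182 + 126 = 308
|d|² = 169 + 196 = 365,  |d| = √365 ≈ 19.104973
|e|² = 196 + 81 = 277,  |e| = √277 ≈ 16.643317
cos θ = 308 / (19.104973 · 16.643317) ≈ 0.96864
θ = arccos(0.96864) ≈ 14.4°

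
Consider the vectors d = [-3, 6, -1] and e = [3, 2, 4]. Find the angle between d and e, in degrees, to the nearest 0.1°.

91.6

d · e = (-3)·3 + 6·2 + (-1)·4 = -9 + 12 - 4 = -1
|d|² = 9 + 36 + 1 = 46,  |d| = √46 ≈ 6.782330
|e|² = 9 + 4 + 16 = 29,  |e| = √29 ≈ 5.385165
cos θ = -1 / (6.782330 · 5.385165) ≈ -0.02738
θ = arccos(-0.02738) ≈ 91.6°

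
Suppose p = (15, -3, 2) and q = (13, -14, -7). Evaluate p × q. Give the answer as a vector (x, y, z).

(49, 131, -171)

i: (-3)·(-7) - 2·(-14) = 21 - (-28) = 49
j: 2·13 - 15·(-7) = 26 - (-105) = 131
k: 15·(-14) - (-3)·13 = -210 - (-39) = -171
p × q = (49, 131, -171)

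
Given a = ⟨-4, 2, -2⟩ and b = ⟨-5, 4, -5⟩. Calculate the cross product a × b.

(-2, -10, -6)

i: 2·(-5) - (-2)·4 = -10 - (-8) = -2
j: (-2)·(-5) - (-4)·(-5) = 10 - 20 = -10
k: (-4)·4 - 2·(-5) = -16 - (-10) = -6
a × b = (-2, -10, -6)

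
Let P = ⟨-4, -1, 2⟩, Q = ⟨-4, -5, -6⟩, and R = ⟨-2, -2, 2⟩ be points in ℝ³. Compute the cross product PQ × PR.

(-8, -16, 8)

PQ = (0, -4, -8)
PR = (2, -1, 0)
i: (-4)·0 - (-8)·(-1) = 0 - 8 = -8
j: (-8)·2 - 0·0 = -16 - 0 = -16
k: 0·(-1) - (-4)·2 = 0 - (-8) = 8
PQ × PR = (-8, -16, 8)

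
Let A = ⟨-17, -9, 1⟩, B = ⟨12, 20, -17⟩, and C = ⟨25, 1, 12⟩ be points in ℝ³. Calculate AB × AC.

AB = (29, 29, -18)
AC = (42, 10, 11)
i: 29·11 - (-18)·10 = 319 - (-180) = 499
j: (-18)·42 - 29·11 = -756 - 319 = -1075
k: 29·10 - 29·42 = 290 - 1218 = -928
AB × AC = (499, -1075, -928)

(499, -1075, -928)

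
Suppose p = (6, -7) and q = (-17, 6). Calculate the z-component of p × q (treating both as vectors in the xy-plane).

-83

6·6 - (-7)·(-17) = 36 - 119 = -83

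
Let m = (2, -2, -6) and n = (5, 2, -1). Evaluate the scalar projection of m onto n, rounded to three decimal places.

m · n = 2·5 + (-2)·2 + (-6)·(-1) = 10 - 4 + 6 = 12
|n| = √(25 + 4 + 1) = √30 ≈ 5.4772
comp_n m = 12 / √30 ≈ 2.191

2.191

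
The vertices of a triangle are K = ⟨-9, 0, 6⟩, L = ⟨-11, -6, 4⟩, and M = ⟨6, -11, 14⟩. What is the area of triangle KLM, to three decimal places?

KL = (-2, -6, -2),  KM = (15, -11, 8)
i: (-6)·8 - (-2)·(-11) = -48 - 22 = -70
j: (-2)·15 - (-2)·8 = -30 - (-16) = -14
k: (-2)·(-11) - (-6)·15 = 22 - (-90) = 112
KL × KM = (-70, -14, 112)
|KL × KM| = √17640 ≈ 132.8157
area = ½ · 132.8157 ≈ 66.408

66.408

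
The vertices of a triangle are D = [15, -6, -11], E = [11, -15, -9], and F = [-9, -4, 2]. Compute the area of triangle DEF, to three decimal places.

DE = (-4, -9, 2),  DF = (-24, 2, 13)
i: (-9)·13 - 2·2 = -117 - 4 = -121
j: 2·(-24) - (-4)·13 = -48 - (-52) = 4
k: (-4)·2 - (-9)·(-24) = -8 - 216 = -224
DE × DF = (-121, 4, -224)
|DE × DF| = √64833 ≈ 254.6233
area = ½ · 254.6233 ≈ 127.312

127.312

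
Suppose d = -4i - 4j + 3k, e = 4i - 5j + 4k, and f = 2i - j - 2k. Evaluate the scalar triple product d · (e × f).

e × f:
i: (-5)·(-2) - 4·(-1) = 10 - (-4) = 14
j: 4·2 - 4·(-2) = 8 - (-8) = 16
k: 4·(-1) - (-5)·2 = -4 - (-10) = 6
e × f = (14, 16, 6)
d · (e × f) = (-4)·14 + (-4)·16 + 3·6 = -56 - 64 + 18 = -102

-102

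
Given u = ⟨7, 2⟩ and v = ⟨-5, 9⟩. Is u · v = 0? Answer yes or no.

u · v = 7·(-5) + 2·9 = -35 + 18 = -17
Nonzero, so the vectors are not orthogonal.

no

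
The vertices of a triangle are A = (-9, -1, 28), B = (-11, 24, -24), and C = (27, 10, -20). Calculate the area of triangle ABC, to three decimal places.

1131.094

AB = (-2, 25, -52),  AC = (36, 11, -48)
i: 25·(-48) - (-52)·11 = -1200 - (-572) = -628
j: (-52)·36 - (-2)·(-48) = -1872 - 96 = -1968
k: (-2)·11 - 25·36 = -22 - 900 = -922
AB × AC = (-628, -1968, -922)
|AB × AC| = √5117492 ≈ 2262.1874
area = ½ · 2262.1874 ≈ 1131.094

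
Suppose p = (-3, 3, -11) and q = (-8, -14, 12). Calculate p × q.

i: 3·12 - (-11)·(-14) = 36 - 154 = -118
j: (-11)·(-8) - (-3)·12 = 88 - (-36) = 124
k: (-3)·(-14) - 3·(-8) = 42 - (-24) = 66
p × q = (-118, 124, 66)

(-118, 124, 66)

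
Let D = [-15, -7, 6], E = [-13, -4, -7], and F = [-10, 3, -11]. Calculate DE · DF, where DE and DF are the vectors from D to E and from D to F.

DE = E − D = (2, 3, -13)
DF = F − D = (5, 10, -17)
DE · DF = 2·5 + 3·10 + (-13)·(-17) = 10 + 30 + 221 = 261

261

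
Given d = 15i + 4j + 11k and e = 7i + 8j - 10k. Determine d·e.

27

d · e = 15·7 + 4·8 + 11·(-10) = 105 + 32 - 110 = 27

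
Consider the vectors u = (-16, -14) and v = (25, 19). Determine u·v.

u · v = (-16)·25 + (-14)·19 = -400 - 266 = -666

-666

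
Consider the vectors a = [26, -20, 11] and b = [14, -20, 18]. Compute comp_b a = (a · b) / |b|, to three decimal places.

31.716

a · b = 26·14 + (-20)·(-20) + 11·18 = 364 + 400 + 198 = 962
|b| = √(196 + 400 + 324) = √920 ≈ 30.3315
comp_b a = 962 / √920 ≈ 31.716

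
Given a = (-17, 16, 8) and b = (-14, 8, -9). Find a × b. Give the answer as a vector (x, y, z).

i: 16·(-9) - 8·8 = -144 - 64 = -208
j: 8·(-14) - (-17)·(-9) = -112 - 153 = -265
k: (-17)·8 - 16·(-14) = -136 - (-224) = 88
a × b = (-208, -265, 88)

(-208, -265, 88)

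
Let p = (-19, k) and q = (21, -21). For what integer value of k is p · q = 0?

p · q = (-19)·21 + k·(-21) = -399 - 21k
Set equal to 0: -21k = 399, so k = -19.

-19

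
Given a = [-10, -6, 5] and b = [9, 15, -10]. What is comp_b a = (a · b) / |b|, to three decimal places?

a · b = (-10)·9 + (-6)·15 + 5·(-10) = -90 - 90 - 50 = -230
|b| = √(81 + 225 + 100) = √406 ≈ 20.1494
comp_b a = -230 / √406 ≈ -11.415

-11.415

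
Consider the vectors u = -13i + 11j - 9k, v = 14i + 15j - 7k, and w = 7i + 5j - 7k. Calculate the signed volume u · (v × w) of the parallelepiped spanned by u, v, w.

v × w:
i: 15·(-7) - (-7)·5 = -105 - (-35) = -70
j: (-7)·7 - 14·(-7) = -49 - (-98) = 49
k: 14·5 - 15·7 = 70 - 105 = -35
v × w = (-70, 49, -35)
u · (v × w) = (-13)·(-70) + 11·49 + (-9)·(-35) = 910 + 539 + 315 = 1764

1764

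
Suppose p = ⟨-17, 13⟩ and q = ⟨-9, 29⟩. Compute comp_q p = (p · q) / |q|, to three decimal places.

p · q = (-17)·(-9) + 13·29 = 153 + 377 = 530
|q| = √(81 + 841) = √922 ≈ 30.3645
comp_q p = 530 / √922 ≈ 17.455

17.455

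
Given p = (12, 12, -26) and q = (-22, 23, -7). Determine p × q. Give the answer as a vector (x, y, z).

i: 12·(-7) - (-26)·23 = -84 - (-598) = 514
j: (-26)·(-22) - 12·(-7) = 572 - (-84) = 656
k: 12·23 - 12·(-22) = 276 - (-264) = 540
p × q = (514, 656, 540)

(514, 656, 540)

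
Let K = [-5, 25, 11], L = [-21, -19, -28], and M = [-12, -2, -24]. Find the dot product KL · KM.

2665

KL = L − K = (-16, -44, -39)
KM = M − K = (-7, -27, -35)
KL · KM = (-16)·(-7) + (-44)·(-27) + (-39)·(-35) = 112 + 1188 + 1365 = 2665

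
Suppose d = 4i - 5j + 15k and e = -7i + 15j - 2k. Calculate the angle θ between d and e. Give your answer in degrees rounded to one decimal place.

119.3

d · e = 4·(-7) + (-5)·15 + 15·(-2) = -28 - 75 - 30 = -133
|d|² = 16 + 25 + 225 = 266,  |d| = √266 ≈ 16.309506
|e|² = 49 + 225 + 4 = 278,  |e| = √278 ≈ 16.673332
cos θ = -133 / (16.309506 · 16.673332) ≈ -0.48909
θ = arccos(-0.48909) ≈ 119.3°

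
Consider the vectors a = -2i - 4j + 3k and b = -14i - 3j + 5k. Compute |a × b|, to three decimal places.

60.374

i: (-4)·5 - 3·(-3) = -20 - (-9) = -11
j: 3·(-14) - (-2)·5 = -42 - (-10) = -32
k: (-2)·(-3) - (-4)·(-14) = 6 - 56 = -50
a × b = (-11, -32, -50)
|a × b| = √((-11)² + (-32)² + (-50)²) = √3645 ≈ 60.3738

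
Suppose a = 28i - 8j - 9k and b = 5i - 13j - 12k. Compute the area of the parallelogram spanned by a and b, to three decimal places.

i: (-8)·(-12) - (-9)·(-13) = 96 - 117 = -21
j: (-9)·5 - 28·(-12) = -45 - (-336) = 291
k: 28·(-13) - (-8)·5 = -364 - (-40) = -324
a × b = (-21, 291, -324)
|a × b| = √((-21)² + 291² + (-324)²) = √190098 ≈ 436.0023

436.002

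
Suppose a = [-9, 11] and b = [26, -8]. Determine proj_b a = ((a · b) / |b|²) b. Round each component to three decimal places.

a · b = (-9)·26 + 11·(-8) = -234 - 88 = -322
|b|² = 676 + 64 = 740
proj_b a = (-322/740) · (26, -8) ≈ (-11.314, 3.481)

(-11.314, 3.481)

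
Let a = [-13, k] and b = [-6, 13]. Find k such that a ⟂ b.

a · b = (-13)·(-6) + k·13 = 78 + 13k
Set equal to 0: 13k = -78, so k = -6.

-6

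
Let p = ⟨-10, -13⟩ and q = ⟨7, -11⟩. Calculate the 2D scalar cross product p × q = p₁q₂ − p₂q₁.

(-10)·(-11) - (-13)·7 = 110 - (-91) = 201

201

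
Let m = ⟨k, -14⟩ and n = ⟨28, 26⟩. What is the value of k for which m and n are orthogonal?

13

m · n = k·28 + (-14)·26 = -364 + 28k
Set equal to 0: 28k = 364, so k = 13.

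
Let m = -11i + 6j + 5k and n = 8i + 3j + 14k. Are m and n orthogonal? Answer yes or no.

yes

m · n = (-11)·8 + 6·3 + 5·14 = -88 + 18 + 70 = 0
Zero, so the vectors are orthogonal.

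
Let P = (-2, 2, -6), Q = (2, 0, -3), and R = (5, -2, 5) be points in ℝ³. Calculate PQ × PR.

PQ = (4, -2, 3)
PR = (7, -4, 11)
i: (-2)·11 - 3·(-4) = -22 - (-12) = -10
j: 3·7 - 4·11 = 21 - 44 = -23
k: 4·(-4) - (-2)·7 = -16 - (-14) = -2
PQ × PR = (-10, -23, -2)

(-10, -23, -2)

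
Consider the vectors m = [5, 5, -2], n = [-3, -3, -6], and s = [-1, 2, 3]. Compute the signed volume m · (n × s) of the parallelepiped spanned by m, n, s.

108

n × s:
i: (-3)·3 - (-6)·2 = -9 - (-12) = 3
j: (-6)·(-1) - (-3)·3 = 6 - (-9) = 15
k: (-3)·2 - (-3)·(-1) = -6 - 3 = -9
n × s = (3, 15, -9)
m · (n × s) = 5·3 + 5·15 + (-2)·(-9) = 15 + 75 + 18 = 108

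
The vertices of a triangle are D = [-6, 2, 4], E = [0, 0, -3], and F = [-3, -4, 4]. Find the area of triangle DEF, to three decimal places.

DE = (6, -2, -7),  DF = (3, -6, 0)
i: (-2)·0 - (-7)·(-6) = 0 - 42 = -42
j: (-7)·3 - 6·0 = -21 - 0 = -21
k: 6·(-6) - (-2)·3 = -36 - (-6) = -30
DE × DF = (-42, -21, -30)
|DE × DF| = √3105 ≈ 55.7225
area = ½ · 55.7225 ≈ 27.861

27.861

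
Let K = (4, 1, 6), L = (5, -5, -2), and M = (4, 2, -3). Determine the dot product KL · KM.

KL = L − K = (1, -6, -8)
KM = M − K = (0, 1, -9)
KL · KM = 1·0 + (-6)·1 + (-8)·(-9) = 0 - 6 + 72 = 66

66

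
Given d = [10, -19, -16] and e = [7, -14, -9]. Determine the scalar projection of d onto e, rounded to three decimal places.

d · e = 10·7 + (-19)·(-14) + (-16)·(-9) = 70 + 266 + 144 = 480
|e| = √(49 + 196 + 81) = √326 ≈ 18.0555
comp_e d = 480 / √326 ≈ 26.585

26.585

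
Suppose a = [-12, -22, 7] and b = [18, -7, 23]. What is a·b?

a · b = (-12)·18 + (-22)·(-7) + 7·23 = -216 + 154 + 161 = 99

99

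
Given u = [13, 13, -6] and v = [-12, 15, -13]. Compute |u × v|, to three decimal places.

433.039

i: 13·(-13) - (-6)·15 = -169 - (-90) = -79
j: (-6)·(-12) - 13·(-13) = 72 - (-169) = 241
k: 13·15 - 13·(-12) = 195 - (-156) = 351
u × v = (-79, 241, 351)
|u × v| = √((-79)² + 241² + 351²) = √187523 ≈ 433.0393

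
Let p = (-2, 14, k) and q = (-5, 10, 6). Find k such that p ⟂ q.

-25

p · q = (-2)·(-5) + 14·10 + k·6 = 150 + 6k
Set equal to 0: 6k = -150, so k = -25.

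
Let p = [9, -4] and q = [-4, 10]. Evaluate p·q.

-76

p · q = 9·(-4) + (-4)·10 = -36 - 40 = -76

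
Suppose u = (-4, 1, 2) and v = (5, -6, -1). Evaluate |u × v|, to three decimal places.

22.760

i: 1·(-1) - 2·(-6) = -1 - (-12) = 11
j: 2·5 - (-4)·(-1) = 10 - 4 = 6
k: (-4)·(-6) - 1·5 = 24 - 5 = 19
u × v = (11, 6, 19)
|u × v| = √(11² + 6² + 19²) = √518 ≈ 22.7596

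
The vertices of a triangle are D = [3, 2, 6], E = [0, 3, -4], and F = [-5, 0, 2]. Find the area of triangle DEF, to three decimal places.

36.729

DE = (-3, 1, -10),  DF = (-8, -2, -4)
i: 1·(-4) - (-10)·(-2) = -4 - 20 = -24
j: (-10)·(-8) - (-3)·(-4) = 80 - 12 = 68
k: (-3)·(-2) - 1·(-8) = 6 - (-8) = 14
DE × DF = (-24, 68, 14)
|DE × DF| = √5396 ≈ 73.4575
area = ½ · 73.4575 ≈ 36.729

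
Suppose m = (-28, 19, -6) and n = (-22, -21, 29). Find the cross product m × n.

(425, 944, 1006)

i: 19·29 - (-6)·(-21) = 551 - 126 = 425
j: (-6)·(-22) - (-28)·29 = 132 - (-812) = 944
k: (-28)·(-21) - 19·(-22) = 588 - (-418) = 1006
m × n = (425, 944, 1006)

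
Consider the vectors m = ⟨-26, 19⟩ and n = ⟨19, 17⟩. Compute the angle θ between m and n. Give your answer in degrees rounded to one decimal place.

m · n = (-26)·19 + 19·17 = -494 + 323 = -171
|m|² = 676 + 361 = 1037,  |m| = √1037 ≈ 32.202484
|n|² = 361 + 289 = 650,  |n| = √650 ≈ 25.495098
cos θ = -171 / (32.202484 · 25.495098) ≈ -0.20828
θ = arccos(-0.20828) ≈ 102.0°

102.0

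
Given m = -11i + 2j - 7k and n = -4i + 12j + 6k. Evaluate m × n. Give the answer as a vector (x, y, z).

i: 2·6 - (-7)·12 = 12 - (-84) = 96
j: (-7)·(-4) - (-11)·6 = 28 - (-66) = 94
k: (-11)·12 - 2·(-4) = -132 - (-8) = -124
m × n = (96, 94, -124)

(96, 94, -124)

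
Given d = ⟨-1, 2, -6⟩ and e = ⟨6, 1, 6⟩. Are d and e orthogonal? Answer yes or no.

no

d · e = (-1)·6 + 2·1 + (-6)·6 = -6 + 2 - 36 = -40
Nonzero, so the vectors are not orthogonal.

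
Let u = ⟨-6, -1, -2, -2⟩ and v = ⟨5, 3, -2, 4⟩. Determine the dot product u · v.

-37

u · v = (-6)·5 + (-1)·3 + (-2)·(-2) + (-2)·4 = -30 - 3 + 4 - 8 = -37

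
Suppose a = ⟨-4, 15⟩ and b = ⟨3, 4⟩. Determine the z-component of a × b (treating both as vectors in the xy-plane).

(-4)·4 - 15·3 = -16 - 45 = -61

-61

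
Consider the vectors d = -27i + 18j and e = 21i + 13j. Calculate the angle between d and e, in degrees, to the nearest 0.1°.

d · e = (-27)·21 + 18·13 = -567 + 234 = -333
|d|² = 729 + 324 = 1053,  |d| = √1053 ≈ 32.449961
|e|² = 441 + 169 = 610,  |e| = √610 ≈ 24.698178
cos θ = -333 / (32.449961 · 24.698178) ≈ -0.41549
θ = arccos(-0.41549) ≈ 114.6°

114.6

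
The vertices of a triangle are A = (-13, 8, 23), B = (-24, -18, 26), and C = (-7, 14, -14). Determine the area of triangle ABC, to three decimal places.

AB = (-11, -26, 3),  AC = (6, 6, -37)
i: (-26)·(-37) - 3·6 = 962 - 18 = 944
j: 3·6 - (-11)·(-37) = 18 - 407 = -389
k: (-11)·6 - (-26)·6 = -66 - (-156) = 90
AB × AC = (944, -389, 90)
|AB × AC| = √1050557 ≈ 1024.9668
area = ½ · 1024.9668 ≈ 512.483

512.483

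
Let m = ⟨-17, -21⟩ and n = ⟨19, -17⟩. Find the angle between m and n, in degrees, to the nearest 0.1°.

m · n = (-17)·19 + (-21)·(-17) = -323 + 357 = 34
|m|² = 289 + 441 = 730,  |m| = √730 ≈ 27.018512
|n|² = 361 + 289 = 650,  |n| = √650 ≈ 25.495098
cos θ = 34 / (27.018512 · 25.495098) ≈ 0.04936
θ = arccos(0.04936) ≈ 87.2°

87.2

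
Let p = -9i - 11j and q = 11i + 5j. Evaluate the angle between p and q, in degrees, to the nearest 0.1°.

153.7

p · q = (-9)·11 + (-11)·5 = -99 - 55 = -154
|p|² = 81 + 121 = 202,  |p| = √202 ≈ 14.212670
|q|² = 121 + 25 = 146,  |q| = √146 ≈ 12.083046
cos θ = -154 / (14.212670 · 12.083046) ≈ -0.89674
θ = arccos(-0.89674) ≈ 153.7°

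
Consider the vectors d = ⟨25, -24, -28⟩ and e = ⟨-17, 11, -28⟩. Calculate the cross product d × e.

i: (-24)·(-28) - (-28)·11 = 672 - (-308) = 980
j: (-28)·(-17) - 25·(-28) = 476 - (-700) = 1176
k: 25·11 - (-24)·(-17) = 275 - 408 = -133
d × e = (980, 1176, -133)

(980, 1176, -133)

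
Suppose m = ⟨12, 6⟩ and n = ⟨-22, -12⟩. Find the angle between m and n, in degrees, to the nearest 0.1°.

m · n = 12·(-22) + 6·(-12) = -264 - 72 = -336
|m|² = 144 + 36 = 180,  |m| = √180 ≈ 13.416408
|n|² = 484 + 144 = 628,  |n| = √628 ≈ 25.059928
cos θ = -336 / (13.416408 · 25.059928) ≈ -0.99936
θ = arccos(-0.99936) ≈ 178.0°

178.0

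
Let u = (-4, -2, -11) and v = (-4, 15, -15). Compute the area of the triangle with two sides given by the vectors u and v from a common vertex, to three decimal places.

103.568

i: (-2)·(-15) - (-11)·15 = 30 - (-165) = 195
j: (-11)·(-4) - (-4)·(-15) = 44 - 60 = -16
k: (-4)·15 - (-2)·(-4) = -60 - 8 = -68
u × v = (195, -16, -68)
|u × v| = √(195² + (-16)² + (-68)²) = √42905 ≈ 207.1352
area = ½ · 207.1352 ≈ 103.568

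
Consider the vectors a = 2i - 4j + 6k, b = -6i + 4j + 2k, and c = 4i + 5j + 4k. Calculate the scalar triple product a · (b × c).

b × c:
i: 4·4 - 2·5 = 16 - 10 = 6
j: 2·4 - (-6)·4 = 8 - (-24) = 32
k: (-6)·5 - 4·4 = -30 - 16 = -46
b × c = (6, 32, -46)
a · (b × c) = 2·6 + (-4)·32 + 6·(-46) = 12 - 128 - 276 = -392

-392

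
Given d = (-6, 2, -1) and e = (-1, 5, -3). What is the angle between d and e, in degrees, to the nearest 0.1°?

d · e = (-6)·(-1) + 2·5 + (-1)·(-3) = 6 + 10 + 3 = 19
|d|² = 36 + 4 + 1 = 41,  |d| = √41 ≈ 6.403124
|e|² = 1 + 25 + 9 = 35,  |e| = √35 ≈ 5.916080
cos θ = 19 / (6.403124 · 5.916080) ≈ 0.50157
θ = arccos(0.50157) ≈ 59.9°

59.9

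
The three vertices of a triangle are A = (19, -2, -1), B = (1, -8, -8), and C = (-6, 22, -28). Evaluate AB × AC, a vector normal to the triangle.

(330, -311, -582)

AB = (-18, -6, -7)
AC = (-25, 24, -27)
i: (-6)·(-27) - (-7)·24 = 162 - (-168) = 330
j: (-7)·(-25) - (-18)·(-27) = 175 - 486 = -311
k: (-18)·24 - (-6)·(-25) = -432 - 150 = -582
AB × AC = (330, -311, -582)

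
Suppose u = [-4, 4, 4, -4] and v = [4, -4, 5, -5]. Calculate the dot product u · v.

8

u · v = (-4)·4 + 4·(-4) + 4·5 + (-4)·(-5) = -16 - 16 + 20 + 20 = 8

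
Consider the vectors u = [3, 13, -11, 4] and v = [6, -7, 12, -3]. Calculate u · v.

-217

u · v = 3·6 + 13·(-7) + (-11)·12 + 4·(-3) = 18 - 91 - 132 - 12 = -217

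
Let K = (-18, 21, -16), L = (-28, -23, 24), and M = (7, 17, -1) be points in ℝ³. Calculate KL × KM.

KL = (-10, -44, 40)
KM = (25, -4, 15)
i: (-44)·15 - 40·(-4) = -660 - (-160) = -500
j: 40·25 - (-10)·15 = 1000 - (-150) = 1150
k: (-10)·(-4) - (-44)·25 = 40 - (-1100) = 1140
KL × KM = (-500, 1150, 1140)

(-500, 1150, 1140)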